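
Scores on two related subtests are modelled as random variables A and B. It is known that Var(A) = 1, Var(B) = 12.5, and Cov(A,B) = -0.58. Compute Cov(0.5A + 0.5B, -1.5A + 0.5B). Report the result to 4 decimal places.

Cov(0.5A + 0.5B, -1.5A + 0.5B) = (0.5)(-1.5)Var(A) + (0.5)(0.5)Var(B) + [(0.5)(0.5) + (0.5)(-1.5)]Cov(A,B)
= -0.75·1 + 0.25·12.5 + -0.5·-0.58 = 2.665

2.6650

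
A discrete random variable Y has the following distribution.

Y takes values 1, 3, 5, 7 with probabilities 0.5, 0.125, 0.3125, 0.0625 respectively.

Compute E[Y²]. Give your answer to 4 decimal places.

12.5000

E[Y²] = (1)²(0.5) + (3)²(0.125) + (5)²(0.3125) + (7)²(0.0625) = 12.5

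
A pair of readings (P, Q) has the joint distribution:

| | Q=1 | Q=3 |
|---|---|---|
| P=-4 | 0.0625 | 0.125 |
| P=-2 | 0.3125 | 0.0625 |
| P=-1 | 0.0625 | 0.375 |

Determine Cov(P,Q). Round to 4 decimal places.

0.1797

E[P] = -1.9375,  E[Q] = 2.125
E[PQ] = -3.9375
Cov(P,Q) = E[PQ] − E[P]E[Q] = -3.9375 − (-1.9375)(2.125) = 0.1796875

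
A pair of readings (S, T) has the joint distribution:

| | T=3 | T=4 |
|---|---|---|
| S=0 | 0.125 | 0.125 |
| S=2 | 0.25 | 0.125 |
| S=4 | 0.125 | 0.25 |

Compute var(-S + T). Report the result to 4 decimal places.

2.4375

E[S] = 2.25,  E[T] = 3.5,  E[ST] = 8
var(S) = 7.5 − (2.25)² = 2.4375;  var(T) = 12.5 − (3.5)² = 0.25
cov(S,T) = 8 − (2.25)(3.5) = 0.125
var(-S + T) = (-1)²·2.4375 + (1)²·0.25 + 2·(-1)·(1)·0.125 = 2.4375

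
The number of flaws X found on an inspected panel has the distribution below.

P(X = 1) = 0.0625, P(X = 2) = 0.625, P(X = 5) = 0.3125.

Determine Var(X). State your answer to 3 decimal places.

E[X] = (1)(0.0625) + (2)(0.625) + (5)(0.3125) = 2.875
E[X²] = (1)²(0.0625) + (2)²(0.625) + (5)²(0.3125) = 10.375
Var(X) = E[X²] − (E[X])² = 10.375 − (2.875)² = 2.109375

2.109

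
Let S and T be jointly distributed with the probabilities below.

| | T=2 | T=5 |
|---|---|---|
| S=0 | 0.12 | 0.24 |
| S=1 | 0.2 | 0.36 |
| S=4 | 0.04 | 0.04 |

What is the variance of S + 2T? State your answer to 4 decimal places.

8.8416

E[S] = 0.88,  E[T] = 3.92,  E[ST] = 3.32
Var(S) = 1.84 − (0.88)² = 1.0656;  Var(T) = 17.44 − (3.92)² = 2.0736
Cov(S,T) = 3.32 − (0.88)(3.92) = -0.1296
Var(S + 2T) = (1)²·1.0656 + (2)²·2.0736 + 2·(1)·(2)·-0.1296 = 8.8416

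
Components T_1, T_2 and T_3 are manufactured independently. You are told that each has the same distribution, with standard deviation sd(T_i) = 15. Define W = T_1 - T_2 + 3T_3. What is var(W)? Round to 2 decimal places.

2475.00

var(T_i) = (15)² = 225
By independence, var(W) = (1)²var(T_1) + (-1)²var(T_2) + (3)²var(T_3)
= (1)²·225 + (-1)²·225 + (3)²·225 = 2475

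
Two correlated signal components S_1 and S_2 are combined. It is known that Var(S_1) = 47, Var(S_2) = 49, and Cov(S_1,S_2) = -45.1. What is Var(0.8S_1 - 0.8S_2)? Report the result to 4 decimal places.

Var(0.8S_1 - 0.8S_2) = (0.8)²·Var(S_1) + (-0.8)²·Var(S_2) + 2·(0.8)·(-0.8)·Cov(S_1,S_2)
= 0.64·47 + 0.64·49 + -1.28·-45.1 = 119.168

119.1680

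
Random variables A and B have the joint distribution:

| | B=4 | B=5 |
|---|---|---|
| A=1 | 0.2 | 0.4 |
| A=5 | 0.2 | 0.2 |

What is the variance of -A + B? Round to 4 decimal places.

4.4000

E[A] = 2.6,  E[B] = 4.6,  E[AB] = 11.8
V(A) = 10.6 − (2.6)² = 3.84;  V(B) = 21.4 − (4.6)² = 0.24
cov(A,B) = 11.8 − (2.6)(4.6) = -0.16
V(-A + B) = (-1)²·3.84 + (1)²·0.24 + 2·(-1)·(1)·-0.16 = 4.4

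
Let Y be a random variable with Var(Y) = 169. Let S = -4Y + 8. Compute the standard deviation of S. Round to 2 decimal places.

Var(-4Y + 8) = (-4)²·169 = 2704
σ(S) = √2704 ≈ 52.00

52.00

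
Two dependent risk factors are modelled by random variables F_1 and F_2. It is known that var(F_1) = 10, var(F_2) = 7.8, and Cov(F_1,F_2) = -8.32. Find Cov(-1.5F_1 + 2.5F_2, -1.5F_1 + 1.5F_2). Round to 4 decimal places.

101.6700

Cov(-1.5F_1 + 2.5F_2, -1.5F_1 + 1.5F_2) = (-1.5)(-1.5)var(F_1) + (2.5)(1.5)var(F_2) + [(-1.5)(1.5) + (2.5)(-1.5)]Cov(F_1,F_2)
= 2.25·10 + 3.75·7.8 + -6·-8.32 = 101.67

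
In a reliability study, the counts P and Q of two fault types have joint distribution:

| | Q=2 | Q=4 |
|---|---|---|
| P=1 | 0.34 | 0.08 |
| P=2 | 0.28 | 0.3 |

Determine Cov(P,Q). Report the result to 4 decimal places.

0.1592

E[P] = 1.58,  E[Q] = 2.76
E[PQ] = 4.52
Cov(P,Q) = E[PQ] − E[P]E[Q] = 4.52 − (1.58)(2.76) = 0.1592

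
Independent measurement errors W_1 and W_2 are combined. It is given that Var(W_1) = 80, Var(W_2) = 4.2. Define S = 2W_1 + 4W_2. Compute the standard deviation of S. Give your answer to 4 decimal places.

By independence, Var(S) = (2)²Var(W_1) + (4)²Var(W_2)
= (2)²·80 + (4)²·4.2 = 387.2
σ(S) = √387.2 ≈ 19.6774

19.6774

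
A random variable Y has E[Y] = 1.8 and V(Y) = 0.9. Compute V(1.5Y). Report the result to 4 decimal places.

2.0250

V(1.5Y) = (1.5)²·V(Y) = 2.25·0.9 = 2.025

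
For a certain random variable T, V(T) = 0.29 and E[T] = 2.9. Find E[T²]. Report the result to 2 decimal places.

8.70

E[T²] = V(T) + (E[T])² = 0.29 + (2.9)² = 8.7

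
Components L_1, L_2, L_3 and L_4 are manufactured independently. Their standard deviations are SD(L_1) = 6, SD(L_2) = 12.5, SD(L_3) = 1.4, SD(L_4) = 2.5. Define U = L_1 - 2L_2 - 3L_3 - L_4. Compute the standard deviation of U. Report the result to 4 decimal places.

Var(L_1) = 36, Var(L_2) = 156.25, Var(L_3) = 1.96, Var(L_4) = 6.25
By independence, Var(U) = (1)²Var(L_1) + (-2)²Var(L_2) + (-3)²Var(L_3) + (-1)²Var(L_4)
= (1)²·36 + (-2)²·156.25 + (-3)²·1.96 + (-1)²·6.25 = 684.89
SD(U) = √684.89 ≈ 26.1704

26.1704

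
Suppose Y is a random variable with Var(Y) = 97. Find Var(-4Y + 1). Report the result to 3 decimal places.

Var(-4Y + 1) = (-4)²·Var(Y) = 16·97 = 1552

1552.000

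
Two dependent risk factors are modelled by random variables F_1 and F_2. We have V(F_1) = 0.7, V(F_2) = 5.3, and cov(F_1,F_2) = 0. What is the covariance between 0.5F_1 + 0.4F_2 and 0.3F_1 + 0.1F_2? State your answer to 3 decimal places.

0.317

cov(0.5F_1 + 0.4F_2, 0.3F_1 + 0.1F_2) = (0.5)(0.3)V(F_1) + (0.4)(0.1)V(F_2) + [(0.5)(0.1) + (0.4)(0.3)]cov(F_1,F_2)
= 0.15·0.7 + 0.04·5.3 + 0.17·0 = 0.317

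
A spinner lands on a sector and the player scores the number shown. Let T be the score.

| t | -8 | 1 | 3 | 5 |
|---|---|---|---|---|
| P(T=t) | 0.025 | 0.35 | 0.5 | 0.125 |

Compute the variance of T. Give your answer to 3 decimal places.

4.399

E[T] = (-8)(0.025) + (1)(0.35) + (3)(0.5) + (5)(0.125) = 2.275
E[T²] = (-8)²(0.025) + (1)²(0.35) + (3)²(0.5) + (5)²(0.125) = 9.575
V(T) = E[T²] − (E[T])² = 9.575 − (2.275)² = 4.399375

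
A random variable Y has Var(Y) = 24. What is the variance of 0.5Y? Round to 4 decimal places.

Var(0.5Y) = (0.5)²·Var(Y) = 0.25·24 = 6

6.0000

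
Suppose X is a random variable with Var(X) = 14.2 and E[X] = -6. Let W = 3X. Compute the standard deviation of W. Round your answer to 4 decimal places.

11.3049

Var(3X) = (3)²·14.2 = 127.8
SD(W) = √127.8 ≈ 11.3049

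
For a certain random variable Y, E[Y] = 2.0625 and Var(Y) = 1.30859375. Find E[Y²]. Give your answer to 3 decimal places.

5.563

E[Y²] = Var(Y) + (E[Y])² = 1.30859375 + (2.0625)² = 5.5625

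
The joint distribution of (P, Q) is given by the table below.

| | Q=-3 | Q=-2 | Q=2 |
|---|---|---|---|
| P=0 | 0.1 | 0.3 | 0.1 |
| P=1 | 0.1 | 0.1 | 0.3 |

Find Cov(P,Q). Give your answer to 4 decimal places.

E[P] = 0.5,  E[Q] = -0.6
E[PQ] = 0.1
Cov(P,Q) = E[PQ] − E[P]E[Q] = 0.1 − (0.5)(-0.6) = 0.4

0.4000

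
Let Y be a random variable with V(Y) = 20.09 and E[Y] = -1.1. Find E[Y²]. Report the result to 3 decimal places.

E[Y²] = V(Y) + (E[Y])² = 20.09 + (-1.1)² = 21.3

21.300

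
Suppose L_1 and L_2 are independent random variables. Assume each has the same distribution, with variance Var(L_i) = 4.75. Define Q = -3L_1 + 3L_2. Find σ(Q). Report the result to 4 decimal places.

9.2466

By independence, Var(Q) = (-3)²Var(L_1) + (3)²Var(L_2)
= (-3)²·4.75 + (3)²·4.75 = 85.5
σ(Q) = √85.5 ≈ 9.2466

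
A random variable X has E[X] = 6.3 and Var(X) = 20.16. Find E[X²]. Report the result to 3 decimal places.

59.850

E[X²] = Var(X) + (E[X])² = 20.16 + (6.3)² = 59.85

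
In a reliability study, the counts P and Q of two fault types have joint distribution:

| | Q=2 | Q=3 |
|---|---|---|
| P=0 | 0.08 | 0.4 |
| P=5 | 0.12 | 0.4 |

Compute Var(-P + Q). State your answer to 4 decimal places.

E[P] = 2.6,  E[Q] = 2.8,  E[PQ] = 7.2
Var(P) = 13 − (2.6)² = 6.24;  Var(Q) = 8 − (2.8)² = 0.16
Cov(P,Q) = 7.2 − (2.6)(2.8) = -0.08
Var(-P + Q) = (-1)²·6.24 + (1)²·0.16 + 2·(-1)·(1)·-0.08 = 6.56

6.5600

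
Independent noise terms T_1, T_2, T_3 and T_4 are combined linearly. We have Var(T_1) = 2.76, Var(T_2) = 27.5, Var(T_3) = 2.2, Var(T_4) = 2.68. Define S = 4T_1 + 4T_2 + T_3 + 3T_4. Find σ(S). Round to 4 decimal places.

22.5938

By independence, Var(S) = (4)²Var(T_1) + (4)²Var(T_2) + (1)²Var(T_3) + (3)²Var(T_4)
= (4)²·2.76 + (4)²·27.5 + (1)²·2.2 + (3)²·2.68 = 510.48
σ(S) = √510.48 ≈ 22.5938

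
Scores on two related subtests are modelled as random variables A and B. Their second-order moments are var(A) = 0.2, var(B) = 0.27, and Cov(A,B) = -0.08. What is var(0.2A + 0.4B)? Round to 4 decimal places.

0.0384

var(0.2A + 0.4B) = (0.2)²·var(A) + (0.4)²·var(B) + 2·(0.2)·(0.4)·Cov(A,B)
= 0.04·0.2 + 0.16·0.27 + 0.16·-0.08 = 0.0384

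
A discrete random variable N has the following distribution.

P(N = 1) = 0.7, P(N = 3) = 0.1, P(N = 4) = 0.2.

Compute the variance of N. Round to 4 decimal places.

E[N] = (1)(0.7) + (3)(0.1) + (4)(0.2) = 1.8
E[N²] = (1)²(0.7) + (3)²(0.1) + (4)²(0.2) = 4.8
V(N) = E[N²] − (E[N])² = 4.8 − (1.8)² = 1.56

1.5600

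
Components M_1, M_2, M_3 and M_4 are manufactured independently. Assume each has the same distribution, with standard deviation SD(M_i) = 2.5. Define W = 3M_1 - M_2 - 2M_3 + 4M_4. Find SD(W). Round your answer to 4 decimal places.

13.6931

Var(M_i) = (2.5)² = 6.25
By independence, Var(W) = (3)²Var(M_1) + (-1)²Var(M_2) + (-2)²Var(M_3) + (4)²Var(M_4)
= (3)²·6.25 + (-1)²·6.25 + (-2)²·6.25 + (4)²·6.25 = 187.5
SD(W) = √187.5 ≈ 13.6931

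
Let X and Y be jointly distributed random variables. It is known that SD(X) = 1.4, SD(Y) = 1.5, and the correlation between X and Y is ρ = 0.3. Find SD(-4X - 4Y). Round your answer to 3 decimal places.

9.355

var(X) = (1.4)² = 1.96;  var(Y) = (1.5)² = 2.25
cov(X,Y) = ρ·SD(X)·SD(Y) = 0.3·1.4·1.5 = 0.63
var(-4X - 4Y) = (-4)²·var(X) + (-4)²·var(Y) + 2·(-4)·(-4)·cov(X,Y)
= 16·1.96 + 16·2.25 + 32·0.63 = 87.52
SD(-4X - 4Y) = √87.52 ≈ 9.355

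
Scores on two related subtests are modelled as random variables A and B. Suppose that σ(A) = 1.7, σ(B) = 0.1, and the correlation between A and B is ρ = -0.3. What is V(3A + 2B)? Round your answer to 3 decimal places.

V(A) = (1.7)² = 2.89;  V(B) = (0.1)² = 0.01
Cov(A,B) = ρ·σ(A)·σ(B) = -0.3·1.7·0.1 = -0.051
V(3A + 2B) = (3)²·V(A) + (2)²·V(B) + 2·(3)·(2)·Cov(A,B)
= 9·2.89 + 4·0.01 + 12·-0.051 = 25.438

25.438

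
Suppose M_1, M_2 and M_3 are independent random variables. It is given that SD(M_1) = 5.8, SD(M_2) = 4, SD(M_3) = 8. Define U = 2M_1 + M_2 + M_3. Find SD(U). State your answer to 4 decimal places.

V(M_1) = 33.64, V(M_2) = 16, V(M_3) = 64
By independence, V(U) = (2)²V(M_1) + (1)²V(M_2) + (1)²V(M_3)
= (2)²·33.64 + (1)²·16 + (1)²·64 = 214.56
SD(U) = √214.56 ≈ 14.6479

14.6479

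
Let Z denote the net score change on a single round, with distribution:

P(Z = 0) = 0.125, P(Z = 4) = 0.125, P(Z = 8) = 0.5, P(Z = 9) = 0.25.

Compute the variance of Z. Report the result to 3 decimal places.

E[Z] = (0)(0.125) + (4)(0.125) + (8)(0.5) + (9)(0.25) = 6.75
E[Z²] = (0)²(0.125) + (4)²(0.125) + (8)²(0.5) + (9)²(0.25) = 54.25
var(Z) = E[Z²] − (E[Z])² = 54.25 − (6.75)² = 8.6875

8.688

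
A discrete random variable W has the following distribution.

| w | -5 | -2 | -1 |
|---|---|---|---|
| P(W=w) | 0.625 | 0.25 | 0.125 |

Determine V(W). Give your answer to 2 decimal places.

E[W] = (-5)(0.625) + (-2)(0.25) + (-1)(0.125) = -3.75
E[W²] = (-5)²(0.625) + (-2)²(0.25) + (-1)²(0.125) = 16.75
V(W) = E[W²] − (E[W])² = 16.75 − (-3.75)² = 2.6875

2.69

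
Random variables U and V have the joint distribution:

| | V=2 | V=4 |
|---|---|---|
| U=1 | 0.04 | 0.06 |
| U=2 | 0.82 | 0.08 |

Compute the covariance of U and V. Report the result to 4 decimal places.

E[U] = 1.9,  E[V] = 2.28
E[UV] = 4.24
Cov(U,V) = E[UV] − E[U]E[V] = 4.24 − (1.9)(2.28) = -0.092

-0.0920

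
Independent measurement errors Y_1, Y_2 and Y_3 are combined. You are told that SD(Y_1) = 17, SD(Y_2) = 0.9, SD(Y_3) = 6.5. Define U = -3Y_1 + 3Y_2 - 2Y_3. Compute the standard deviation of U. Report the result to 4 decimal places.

Var(Y_1) = 289, Var(Y_2) = 0.81, Var(Y_3) = 42.25
By independence, Var(U) = (-3)²Var(Y_1) + (3)²Var(Y_2) + (-2)²Var(Y_3)
= (-3)²·289 + (3)²·0.81 + (-2)²·42.25 = 2777.29
SD(U) = √2777.29 ≈ 52.7000

52.7000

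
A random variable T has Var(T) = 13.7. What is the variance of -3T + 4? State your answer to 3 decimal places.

Var(-3T + 4) = (-3)²·Var(T) = 9·13.7 = 123.3

123.300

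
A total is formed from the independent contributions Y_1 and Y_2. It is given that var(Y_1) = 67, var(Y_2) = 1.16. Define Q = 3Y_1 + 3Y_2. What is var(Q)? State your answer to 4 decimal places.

By independence, var(Q) = (3)²var(Y_1) + (3)²var(Y_2)
= (3)²·67 + (3)²·1.16 = 613.44

613.4400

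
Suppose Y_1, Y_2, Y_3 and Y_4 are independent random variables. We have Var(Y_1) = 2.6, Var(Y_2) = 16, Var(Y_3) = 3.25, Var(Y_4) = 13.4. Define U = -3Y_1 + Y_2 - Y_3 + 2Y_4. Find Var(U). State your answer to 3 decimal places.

By independence, Var(U) = (-3)²Var(Y_1) + (1)²Var(Y_2) + (-1)²Var(Y_3) + (2)²Var(Y_4)
= (-3)²·2.6 + (1)²·16 + (-1)²·3.25 + (2)²·13.4 = 96.25

96.250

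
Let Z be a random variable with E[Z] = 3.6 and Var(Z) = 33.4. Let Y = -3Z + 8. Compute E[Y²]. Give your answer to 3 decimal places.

308.440

E[-3Z + 8] = -3·3.6 + 8 = -2.8
Var(-3Z + 8) = (-3)²·33.4 = 300.6
E[Y²] = Var(Y) + (E[Y])² = 300.6 + (-2.8)² = 308.44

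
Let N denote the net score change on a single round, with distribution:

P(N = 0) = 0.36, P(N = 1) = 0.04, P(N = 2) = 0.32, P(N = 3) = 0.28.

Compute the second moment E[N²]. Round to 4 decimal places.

E[N²] = (0)²(0.36) + (1)²(0.04) + (2)²(0.32) + (3)²(0.28) = 3.84

3.8400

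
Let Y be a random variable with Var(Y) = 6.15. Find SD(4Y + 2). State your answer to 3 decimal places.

Var(4Y + 2) = (4)²·6.15 = 98.4
SD(4Y + 2) = √98.4 ≈ 9.920

9.920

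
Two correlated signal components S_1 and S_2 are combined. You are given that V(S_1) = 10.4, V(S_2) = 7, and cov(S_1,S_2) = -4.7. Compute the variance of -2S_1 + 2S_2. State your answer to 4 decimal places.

V(-2S_1 + 2S_2) = (-2)²·V(S_1) + (2)²·V(S_2) + 2·(-2)·(2)·cov(S_1,S_2)
= 4·10.4 + 4·7 + -8·-4.7 = 107.2

107.2000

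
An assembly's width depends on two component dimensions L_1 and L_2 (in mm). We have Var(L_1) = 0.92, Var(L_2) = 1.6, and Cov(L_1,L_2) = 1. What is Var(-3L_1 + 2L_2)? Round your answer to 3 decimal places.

Var(-3L_1 + 2L_2) = (-3)²·Var(L_1) + (2)²·Var(L_2) + 2·(-3)·(2)·Cov(L_1,L_2)
= 9·0.92 + 4·1.6 + -12·1 = 2.68

2.680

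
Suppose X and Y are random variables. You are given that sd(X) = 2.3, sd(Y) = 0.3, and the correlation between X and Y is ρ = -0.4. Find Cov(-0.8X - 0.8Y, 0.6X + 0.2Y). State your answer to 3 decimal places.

-2.377

V(X) = (2.3)² = 5.29;  V(Y) = (0.3)² = 0.09
Cov(X,Y) = ρ·sd(X)·sd(Y) = -0.4·2.3·0.3 = -0.276
Cov(-0.8X - 0.8Y, 0.6X + 0.2Y) = (-0.8)(0.6)V(X) + (-0.8)(0.2)V(Y) + [(-0.8)(0.2) + (-0.8)(0.6)]Cov(X,Y)
= -0.48·5.29 + -0.16·0.09 + -0.64·-0.276 = -2.37696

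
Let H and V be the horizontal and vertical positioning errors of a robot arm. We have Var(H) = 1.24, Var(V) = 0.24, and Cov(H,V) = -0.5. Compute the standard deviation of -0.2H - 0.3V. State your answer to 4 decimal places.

Var(-0.2H - 0.3V) = (-0.2)²·Var(H) + (-0.3)²·Var(V) + 2·(-0.2)·(-0.3)·Cov(H,V)
= 0.04·1.24 + 0.09·0.24 + 0.12·-0.5 = 0.0112
SD(-0.2H - 0.3V) = √0.0112 ≈ 0.1058

0.1058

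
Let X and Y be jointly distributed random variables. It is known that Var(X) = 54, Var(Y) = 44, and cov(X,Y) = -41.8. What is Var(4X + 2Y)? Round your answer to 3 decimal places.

Var(4X + 2Y) = (4)²·Var(X) + (2)²·Var(Y) + 2·(4)·(2)·cov(X,Y)
= 16·54 + 4·44 + 16·-41.8 = 371.2

371.200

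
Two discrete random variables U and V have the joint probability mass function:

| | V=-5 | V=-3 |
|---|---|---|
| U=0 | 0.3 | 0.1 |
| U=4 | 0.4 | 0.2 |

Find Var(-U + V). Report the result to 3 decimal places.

E[U] = 2.4,  E[V] = -4.4,  E[UV] = -10.4
Var(U) = 9.6 − (2.4)² = 3.84;  Var(V) = 20.2 − (-4.4)² = 0.84
Cov(U,V) = -10.4 − (2.4)(-4.4) = 0.16
Var(-U + V) = (-1)²·3.84 + (1)²·0.84 + 2·(-1)·(1)·0.16 = 4.36

4.360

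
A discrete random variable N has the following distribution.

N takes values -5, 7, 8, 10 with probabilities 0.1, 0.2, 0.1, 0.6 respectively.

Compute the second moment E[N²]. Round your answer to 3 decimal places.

E[N²] = (-5)²(0.1) + (7)²(0.2) + (8)²(0.1) + (10)²(0.6) = 78.7

78.700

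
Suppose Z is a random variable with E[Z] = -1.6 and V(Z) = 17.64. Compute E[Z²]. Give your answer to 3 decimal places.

20.200

E[Z²] = V(Z) + (E[Z])² = 17.64 + (-1.6)² = 20.2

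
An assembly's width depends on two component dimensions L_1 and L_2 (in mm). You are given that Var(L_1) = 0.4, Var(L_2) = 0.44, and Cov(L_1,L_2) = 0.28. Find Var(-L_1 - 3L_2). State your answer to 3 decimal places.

Var(-L_1 - 3L_2) = (-1)²·Var(L_1) + (-3)²·Var(L_2) + 2·(-1)·(-3)·Cov(L_1,L_2)
= 1·0.4 + 9·0.44 + 6·0.28 = 6.04

6.040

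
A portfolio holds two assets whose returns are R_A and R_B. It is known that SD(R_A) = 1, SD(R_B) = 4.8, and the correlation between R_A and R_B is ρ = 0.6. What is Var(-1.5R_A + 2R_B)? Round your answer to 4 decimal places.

Var(R_A) = (1)² = 1;  Var(R_B) = (4.8)² = 23.04
Cov(R_A,R_B) = ρ·SD(R_A)·SD(R_B) = 0.6·1·4.8 = 2.88
Var(-1.5R_A + 2R_B) = (-1.5)²·Var(R_A) + (2)²·Var(R_B) + 2·(-1.5)·(2)·Cov(R_A,R_B)
= 2.25·1 + 4·23.04 + -6·2.88 = 77.13

77.1300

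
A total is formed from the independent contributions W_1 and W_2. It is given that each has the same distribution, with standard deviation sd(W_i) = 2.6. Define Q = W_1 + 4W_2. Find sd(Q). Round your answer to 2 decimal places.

10.72

V(W_i) = (2.6)² = 6.76
By independence, V(Q) = (1)²V(W_1) + (4)²V(W_2)
= (1)²·6.76 + (4)²·6.76 = 114.92
sd(Q) = √114.92 ≈ 10.72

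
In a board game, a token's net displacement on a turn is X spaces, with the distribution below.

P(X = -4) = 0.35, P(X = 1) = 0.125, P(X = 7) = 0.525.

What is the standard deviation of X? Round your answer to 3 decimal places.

5.069

E[X] = (-4)(0.35) + (1)(0.125) + (7)(0.525) = 2.4
E[X²] = (-4)²(0.35) + (1)²(0.125) + (7)²(0.525) = 31.45
Var(X) = E[X²] − (E[X])² = 31.45 − (2.4)² = 25.69
sd(X) = √25.69 ≈ 5.069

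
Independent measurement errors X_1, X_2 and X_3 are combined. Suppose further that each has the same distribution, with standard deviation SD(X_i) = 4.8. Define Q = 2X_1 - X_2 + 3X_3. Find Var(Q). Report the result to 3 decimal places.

322.560

Var(X_i) = (4.8)² = 23.04
By independence, Var(Q) = (2)²Var(X_1) + (-1)²Var(X_2) + (3)²Var(X_3)
= (2)²·23.04 + (-1)²·23.04 + (3)²·23.04 = 322.56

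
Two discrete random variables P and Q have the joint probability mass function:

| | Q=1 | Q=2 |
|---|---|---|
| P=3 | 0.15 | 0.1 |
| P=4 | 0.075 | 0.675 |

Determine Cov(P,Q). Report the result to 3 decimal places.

E[P] = 3.75,  E[Q] = 1.775
E[PQ] = 6.75
Cov(P,Q) = E[PQ] − E[P]E[Q] = 6.75 − (3.75)(1.775) = 0.09375

0.094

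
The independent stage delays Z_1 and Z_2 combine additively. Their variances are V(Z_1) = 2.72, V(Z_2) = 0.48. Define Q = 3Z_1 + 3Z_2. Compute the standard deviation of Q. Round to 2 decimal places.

By independence, V(Q) = (3)²V(Z_1) + (3)²V(Z_2)
= (3)²·2.72 + (3)²·0.48 = 28.8
SD(Q) = √28.8 ≈ 5.37

5.37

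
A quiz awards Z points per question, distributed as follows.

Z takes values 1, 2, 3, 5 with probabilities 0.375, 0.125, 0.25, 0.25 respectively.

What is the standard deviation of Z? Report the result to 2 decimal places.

1.58

E[Z] = (1)(0.375) + (2)(0.125) + (3)(0.25) + (5)(0.25) = 2.625
E[Z²] = (1)²(0.375) + (2)²(0.125) + (3)²(0.25) + (5)²(0.25) = 9.375
V(Z) = E[Z²] − (E[Z])² = 9.375 − (2.625)² = 2.484375
sd(Z) = √2.484375 ≈ 1.58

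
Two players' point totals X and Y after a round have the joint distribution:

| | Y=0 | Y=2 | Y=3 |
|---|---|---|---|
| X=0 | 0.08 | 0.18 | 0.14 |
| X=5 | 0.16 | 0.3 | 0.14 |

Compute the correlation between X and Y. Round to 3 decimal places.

-0.112

E[X] = 3,  E[Y] = 1.8
E[XY] = 5.1
Cov(X,Y) = E[XY] − E[X]E[Y] = 5.1 − (3)(1.8) = -0.3
V(X) = 6,  V(Y) = 1.2
ρ = -0.3 / √(6·1.2) ≈ -0.112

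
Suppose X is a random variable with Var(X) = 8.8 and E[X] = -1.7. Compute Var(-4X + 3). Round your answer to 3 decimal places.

140.800

Var(-4X + 3) = (-4)²·Var(X) = 16·8.8 = 140.8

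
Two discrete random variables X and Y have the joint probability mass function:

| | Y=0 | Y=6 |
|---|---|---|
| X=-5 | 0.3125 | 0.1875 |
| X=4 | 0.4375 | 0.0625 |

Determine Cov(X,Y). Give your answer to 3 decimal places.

-3.375

E[X] = -0.5,  E[Y] = 1.5
E[XY] = -4.125
Cov(X,Y) = E[XY] − E[X]E[Y] = -4.125 − (-0.5)(1.5) = -3.375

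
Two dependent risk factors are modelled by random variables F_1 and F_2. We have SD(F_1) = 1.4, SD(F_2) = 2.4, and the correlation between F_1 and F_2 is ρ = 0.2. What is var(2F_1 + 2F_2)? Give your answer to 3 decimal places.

var(F_1) = (1.4)² = 1.96;  var(F_2) = (2.4)² = 5.76
Cov(F_1,F_2) = ρ·SD(F_1)·SD(F_2) = 0.2·1.4·2.4 = 0.672
var(2F_1 + 2F_2) = (2)²·var(F_1) + (2)²·var(F_2) + 2·(2)·(2)·Cov(F_1,F_2)
= 4·1.96 + 4·5.76 + 8·0.672 = 36.256

36.256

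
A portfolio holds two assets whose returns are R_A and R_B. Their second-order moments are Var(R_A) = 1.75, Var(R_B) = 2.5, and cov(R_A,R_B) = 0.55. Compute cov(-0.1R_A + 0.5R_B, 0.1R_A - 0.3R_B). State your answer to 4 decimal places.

-0.3485

cov(-0.1R_A + 0.5R_B, 0.1R_A - 0.3R_B) = (-0.1)(0.1)Var(R_A) + (0.5)(-0.3)Var(R_B) + [(-0.1)(-0.3) + (0.5)(0.1)]cov(R_A,R_B)
= -0.01·1.75 + -0.15·2.5 + 0.08·0.55 = -0.3485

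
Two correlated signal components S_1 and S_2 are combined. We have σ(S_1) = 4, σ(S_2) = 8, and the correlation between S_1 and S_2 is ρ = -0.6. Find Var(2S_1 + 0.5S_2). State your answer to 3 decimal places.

41.600

Var(S_1) = (4)² = 16;  Var(S_2) = (8)² = 64
cov(S_1,S_2) = ρ·σ(S_1)·σ(S_2) = -0.6·4·8 = -19.2
Var(2S_1 + 0.5S_2) = (2)²·Var(S_1) + (0.5)²·Var(S_2) + 2·(2)·(0.5)·cov(S_1,S_2)
= 4·16 + 0.25·64 + 2·-19.2 = 41.6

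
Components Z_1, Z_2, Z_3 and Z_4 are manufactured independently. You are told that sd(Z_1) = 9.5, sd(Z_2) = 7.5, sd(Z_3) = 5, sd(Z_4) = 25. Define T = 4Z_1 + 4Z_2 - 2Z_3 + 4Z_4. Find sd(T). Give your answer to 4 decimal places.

111.5527

V(Z_1) = 90.25, V(Z_2) = 56.25, V(Z_3) = 25, V(Z_4) = 625
By independence, V(T) = (4)²V(Z_1) + (4)²V(Z_2) + (-2)²V(Z_3) + (4)²V(Z_4)
= (4)²·90.25 + (4)²·56.25 + (-2)²·25 + (4)²·625 = 12444
sd(T) = √12444 ≈ 111.5527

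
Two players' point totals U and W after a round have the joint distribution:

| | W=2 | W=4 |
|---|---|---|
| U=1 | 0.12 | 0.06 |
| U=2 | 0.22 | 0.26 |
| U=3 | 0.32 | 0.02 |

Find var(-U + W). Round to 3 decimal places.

E[U] = 2.16,  E[W] = 2.68,  E[UW] = 5.6
var(U) = 5.16 − (2.16)² = 0.4944;  var(W) = 8.08 − (2.68)² = 0.8976
cov(U,W) = 5.6 − (2.16)(2.68) = -0.1888
var(-U + W) = (-1)²·0.4944 + (1)²·0.8976 + 2·(-1)·(1)·-0.1888 = 1.7696

1.770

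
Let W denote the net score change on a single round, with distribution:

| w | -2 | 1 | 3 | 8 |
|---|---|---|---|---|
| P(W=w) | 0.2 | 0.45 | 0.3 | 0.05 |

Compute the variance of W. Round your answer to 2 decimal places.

E[W] = (-2)(0.2) + (1)(0.45) + (3)(0.3) + (8)(0.05) = 1.35
E[W²] = (-2)²(0.2) + (1)²(0.45) + (3)²(0.3) + (8)²(0.05) = 7.15
var(W) = E[W²] − (E[W])² = 7.15 − (1.35)² = 5.3275

5.33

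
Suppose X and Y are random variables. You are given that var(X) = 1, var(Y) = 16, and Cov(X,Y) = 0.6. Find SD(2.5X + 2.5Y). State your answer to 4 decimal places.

var(2.5X + 2.5Y) = (2.5)²·var(X) + (2.5)²·var(Y) + 2·(2.5)·(2.5)·Cov(X,Y)
= 6.25·1 + 6.25·16 + 12.5·0.6 = 113.75
SD(2.5X + 2.5Y) = √113.75 ≈ 10.6654

10.6654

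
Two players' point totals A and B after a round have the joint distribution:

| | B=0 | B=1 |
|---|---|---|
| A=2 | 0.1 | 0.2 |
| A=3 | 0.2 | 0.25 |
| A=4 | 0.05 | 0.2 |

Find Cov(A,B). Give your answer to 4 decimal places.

E[A] = 2.95,  E[B] = 0.65
E[AB] = 1.95
Cov(A,B) = E[AB] − E[A]E[B] = 1.95 − (2.95)(0.65) = 0.0325

0.0325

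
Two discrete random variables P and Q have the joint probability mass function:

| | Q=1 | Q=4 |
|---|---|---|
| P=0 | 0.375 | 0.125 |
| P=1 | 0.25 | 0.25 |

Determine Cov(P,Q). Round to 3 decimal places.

0.188

E[P] = 0.5,  E[Q] = 2.125
E[PQ] = 1.25
Cov(P,Q) = E[PQ] − E[P]E[Q] = 1.25 − (0.5)(2.125) = 0.1875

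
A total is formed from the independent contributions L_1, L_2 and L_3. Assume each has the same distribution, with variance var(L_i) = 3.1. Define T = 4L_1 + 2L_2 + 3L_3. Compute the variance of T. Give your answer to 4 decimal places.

By independence, var(T) = (4)²var(L_1) + (2)²var(L_2) + (3)²var(L_3)
= (4)²·3.1 + (2)²·3.1 + (3)²·3.1 = 89.9

89.9000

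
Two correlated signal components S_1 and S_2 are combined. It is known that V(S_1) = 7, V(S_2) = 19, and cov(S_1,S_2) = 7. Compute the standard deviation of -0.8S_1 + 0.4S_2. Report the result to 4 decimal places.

1.7436

V(-0.8S_1 + 0.4S_2) = (-0.8)²·V(S_1) + (0.4)²·V(S_2) + 2·(-0.8)·(0.4)·cov(S_1,S_2)
= 0.64·7 + 0.16·19 + -0.64·7 = 3.04
σ(-0.8S_1 + 0.4S_2) = √3.04 ≈ 1.7436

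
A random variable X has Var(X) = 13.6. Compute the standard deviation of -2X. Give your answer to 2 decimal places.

7.38

Var(-2X) = (-2)²·13.6 = 54.4
SD(-2X) = √54.4 ≈ 7.38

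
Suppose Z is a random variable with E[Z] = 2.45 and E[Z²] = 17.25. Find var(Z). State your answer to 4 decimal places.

var(Z) = 17.25 − (2.45)² = 11.2475

11.2475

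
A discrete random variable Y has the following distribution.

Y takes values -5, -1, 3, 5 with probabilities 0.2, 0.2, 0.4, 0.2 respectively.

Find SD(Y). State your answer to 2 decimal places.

E[Y] = (-5)(0.2) + (-1)(0.2) + (3)(0.4) + (5)(0.2) = 1
E[Y²] = (-5)²(0.2) + (-1)²(0.2) + (3)²(0.4) + (5)²(0.2) = 13.8
var(Y) = E[Y²] − (E[Y])² = 13.8 − (1)² = 12.8
SD(Y) = √12.8 ≈ 3.58

3.58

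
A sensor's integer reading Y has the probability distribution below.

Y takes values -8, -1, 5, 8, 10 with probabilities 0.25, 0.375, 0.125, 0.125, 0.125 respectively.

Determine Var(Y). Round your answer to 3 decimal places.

39.750

E[Y] = (-8)(0.25) + (-1)(0.375) + (5)(0.125) + (8)(0.125) + (10)(0.125) = 0.5
E[Y²] = (-8)²(0.25) + (-1)²(0.375) + (5)²(0.125) + (8)²(0.125) + (10)²(0.125) = 40
Var(Y) = E[Y²] − (E[Y])² = 40 − (0.5)² = 39.75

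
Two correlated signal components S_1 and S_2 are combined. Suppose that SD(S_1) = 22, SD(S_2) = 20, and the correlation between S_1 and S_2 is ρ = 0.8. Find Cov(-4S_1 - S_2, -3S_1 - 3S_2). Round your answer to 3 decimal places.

12288.000

Var(S_1) = (22)² = 484;  Var(S_2) = (20)² = 400
Cov(S_1,S_2) = ρ·SD(S_1)·SD(S_2) = 0.8·22·20 = 352
Cov(-4S_1 - S_2, -3S_1 - 3S_2) = (-4)(-3)Var(S_1) + (-1)(-3)Var(S_2) + [(-4)(-3) + (-1)(-3)]Cov(S_1,S_2)
= 12·484 + 3·400 + 15·352 = 12288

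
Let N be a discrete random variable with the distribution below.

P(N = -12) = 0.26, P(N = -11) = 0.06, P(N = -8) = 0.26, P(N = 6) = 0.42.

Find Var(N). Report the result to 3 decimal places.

E[N] = (-12)(0.26) + (-11)(0.06) + (-8)(0.26) + (6)(0.42) = -3.34
E[N²] = (-12)²(0.26) + (-11)²(0.06) + (-8)²(0.26) + (6)²(0.42) = 76.46
Var(N) = E[N²] − (E[N])² = 76.46 − (-3.34)² = 65.3044

65.304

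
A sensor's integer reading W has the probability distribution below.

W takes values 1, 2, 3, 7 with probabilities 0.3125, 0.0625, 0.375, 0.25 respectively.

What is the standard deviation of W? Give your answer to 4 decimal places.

E[W] = (1)(0.3125) + (2)(0.0625) + (3)(0.375) + (7)(0.25) = 3.3125
E[W²] = (1)²(0.3125) + (2)²(0.0625) + (3)²(0.375) + (7)²(0.25) = 16.1875
var(W) = E[W²] − (E[W])² = 16.1875 − (3.3125)² = 5.21484375
sd(W) = √5.21484375 ≈ 2.2836

2.2836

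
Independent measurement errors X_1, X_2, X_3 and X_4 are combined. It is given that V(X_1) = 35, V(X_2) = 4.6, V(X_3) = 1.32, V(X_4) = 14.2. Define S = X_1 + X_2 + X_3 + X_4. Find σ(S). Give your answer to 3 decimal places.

By independence, V(S) = (1)²V(X_1) + (1)²V(X_2) + (1)²V(X_3) + (1)²V(X_4)
= (1)²·35 + (1)²·4.6 + (1)²·1.32 + (1)²·14.2 = 55.12
σ(S) = √55.12 ≈ 7.424

7.424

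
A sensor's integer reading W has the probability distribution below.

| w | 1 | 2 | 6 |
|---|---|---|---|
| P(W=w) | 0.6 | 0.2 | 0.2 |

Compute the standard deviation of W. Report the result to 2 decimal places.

1.94

E[W] = (1)(0.6) + (2)(0.2) + (6)(0.2) = 2.2
E[W²] = (1)²(0.6) + (2)²(0.2) + (6)²(0.2) = 8.6
V(W) = E[W²] − (E[W])² = 8.6 − (2.2)² = 3.76
SD(W) = √3.76 ≈ 1.94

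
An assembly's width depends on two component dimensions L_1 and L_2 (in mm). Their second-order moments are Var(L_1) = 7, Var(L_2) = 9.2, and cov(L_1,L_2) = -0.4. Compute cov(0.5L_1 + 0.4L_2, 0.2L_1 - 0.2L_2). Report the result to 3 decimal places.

cov(0.5L_1 + 0.4L_2, 0.2L_1 - 0.2L_2) = (0.5)(0.2)Var(L_1) + (0.4)(-0.2)Var(L_2) + [(0.5)(-0.2) + (0.4)(0.2)]cov(L_1,L_2)
= 0.1·7 + -0.08·9.2 + -0.02·-0.4 = -0.028

-0.028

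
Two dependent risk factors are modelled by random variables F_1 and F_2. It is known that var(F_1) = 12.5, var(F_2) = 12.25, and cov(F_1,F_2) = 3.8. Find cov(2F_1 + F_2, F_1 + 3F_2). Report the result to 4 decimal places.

88.3500

cov(2F_1 + F_2, F_1 + 3F_2) = (2)(1)var(F_1) + (1)(3)var(F_2) + [(2)(3) + (1)(1)]cov(F_1,F_2)
= 2·12.5 + 3·12.25 + 7·3.8 = 88.35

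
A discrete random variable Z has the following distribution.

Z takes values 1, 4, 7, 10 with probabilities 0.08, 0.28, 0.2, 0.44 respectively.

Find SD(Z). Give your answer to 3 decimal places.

3.059

E[Z] = (1)(0.08) + (4)(0.28) + (7)(0.2) + (10)(0.44) = 7
E[Z²] = (1)²(0.08) + (4)²(0.28) + (7)²(0.2) + (10)²(0.44) = 58.36
var(Z) = E[Z²] − (E[Z])² = 58.36 − (7)² = 9.36
SD(Z) = √9.36 ≈ 3.059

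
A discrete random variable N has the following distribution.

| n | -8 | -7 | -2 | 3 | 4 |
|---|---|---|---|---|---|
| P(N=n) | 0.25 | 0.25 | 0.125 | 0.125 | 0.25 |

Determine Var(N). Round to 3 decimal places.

E[N] = (-8)(0.25) + (-7)(0.25) + (-2)(0.125) + (3)(0.125) + (4)(0.25) = -2.625
E[N²] = (-8)²(0.25) + (-7)²(0.25) + (-2)²(0.125) + (3)²(0.125) + (4)²(0.25) = 33.875
Var(N) = E[N²] − (E[N])² = 33.875 − (-2.625)² = 26.984375

26.984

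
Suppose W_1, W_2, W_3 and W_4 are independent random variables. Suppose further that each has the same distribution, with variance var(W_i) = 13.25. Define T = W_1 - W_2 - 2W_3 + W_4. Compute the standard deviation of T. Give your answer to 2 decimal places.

9.63

By independence, var(T) = (1)²var(W_1) + (-1)²var(W_2) + (-2)²var(W_3) + (1)²var(W_4)
= (1)²·13.25 + (-1)²·13.25 + (-2)²·13.25 + (1)²·13.25 = 92.75
SD(T) = √92.75 ≈ 9.63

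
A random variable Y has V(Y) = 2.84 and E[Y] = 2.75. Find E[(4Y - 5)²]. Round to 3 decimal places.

E[4Y - 5] = 4·2.75 − 5 = 6
V(4Y - 5) = (4)²·2.84 = 45.44
E[(4Y - 5)²] = V((4Y - 5)) + (E[(4Y - 5)])² = 45.44 + (6)² = 81.44

81.440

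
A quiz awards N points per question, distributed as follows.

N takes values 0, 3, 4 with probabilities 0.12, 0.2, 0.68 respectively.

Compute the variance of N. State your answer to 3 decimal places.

1.658

E[N] = (0)(0.12) + (3)(0.2) + (4)(0.68) = 3.32
E[N²] = (0)²(0.12) + (3)²(0.2) + (4)²(0.68) = 12.68
var(N) = E[N²] − (E[N])² = 12.68 − (3.32)² = 1.6576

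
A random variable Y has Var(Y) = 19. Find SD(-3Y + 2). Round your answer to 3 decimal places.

13.077

Var(-3Y + 2) = (-3)²·19 = 171
SD(-3Y + 2) = √171 ≈ 13.077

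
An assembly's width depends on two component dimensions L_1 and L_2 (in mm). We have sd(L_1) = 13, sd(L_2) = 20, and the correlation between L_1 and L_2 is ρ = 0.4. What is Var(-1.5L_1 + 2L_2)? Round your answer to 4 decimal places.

Var(L_1) = (13)² = 169;  Var(L_2) = (20)² = 400
cov(L_1,L_2) = ρ·sd(L_1)·sd(L_2) = 0.4·13·20 = 104
Var(-1.5L_1 + 2L_2) = (-1.5)²·Var(L_1) + (2)²·Var(L_2) + 2·(-1.5)·(2)·cov(L_1,L_2)
= 2.25·169 + 4·400 + -6·104 = 1356.25

1356.2500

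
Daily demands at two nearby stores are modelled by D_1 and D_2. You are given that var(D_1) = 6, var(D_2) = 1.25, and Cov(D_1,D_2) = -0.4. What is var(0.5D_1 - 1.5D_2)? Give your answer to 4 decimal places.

4.9125

var(0.5D_1 - 1.5D_2) = (0.5)²·var(D_1) + (-1.5)²·var(D_2) + 2·(0.5)·(-1.5)·Cov(D_1,D_2)
= 0.25·6 + 2.25·1.25 + -1.5·-0.4 = 4.9125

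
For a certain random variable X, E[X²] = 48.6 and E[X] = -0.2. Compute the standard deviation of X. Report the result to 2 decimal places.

6.97

Var(X) = 48.6 − (-0.2)² = 48.56
sd(X) = √48.56 ≈ 6.97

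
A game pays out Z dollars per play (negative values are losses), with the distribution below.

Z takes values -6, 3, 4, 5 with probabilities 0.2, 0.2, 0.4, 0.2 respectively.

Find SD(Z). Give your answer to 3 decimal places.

E[Z] = (-6)(0.2) + (3)(0.2) + (4)(0.4) + (5)(0.2) = 2
E[Z²] = (-6)²(0.2) + (3)²(0.2) + (4)²(0.4) + (5)²(0.2) = 20.4
V(Z) = E[Z²] − (E[Z])² = 20.4 − (2)² = 16.4
SD(Z) = √16.4 ≈ 4.050

4.050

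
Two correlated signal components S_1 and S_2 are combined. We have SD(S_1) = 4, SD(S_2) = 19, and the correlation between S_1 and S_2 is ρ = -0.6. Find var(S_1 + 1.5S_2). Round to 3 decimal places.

691.450

var(S_1) = (4)² = 16;  var(S_2) = (19)² = 361
Cov(S_1,S_2) = ρ·SD(S_1)·SD(S_2) = -0.6·4·19 = -45.6
var(S_1 + 1.5S_2) = (1)²·var(S_1) + (1.5)²·var(S_2) + 2·(1)·(1.5)·Cov(S_1,S_2)
= 1·16 + 2.25·361 + 3·-45.6 = 691.45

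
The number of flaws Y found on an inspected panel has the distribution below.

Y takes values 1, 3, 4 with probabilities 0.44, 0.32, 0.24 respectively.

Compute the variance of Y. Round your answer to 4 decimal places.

1.5904

E[Y] = (1)(0.44) + (3)(0.32) + (4)(0.24) = 2.36
E[Y²] = (1)²(0.44) + (3)²(0.32) + (4)²(0.24) = 7.16
V(Y) = E[Y²] − (E[Y])² = 7.16 − (2.36)² = 1.5904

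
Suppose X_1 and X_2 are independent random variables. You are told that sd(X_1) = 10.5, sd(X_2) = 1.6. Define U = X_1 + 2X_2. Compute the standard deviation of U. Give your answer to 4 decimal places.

Var(X_1) = 110.25, Var(X_2) = 2.56
By independence, Var(U) = (1)²Var(X_1) + (2)²Var(X_2)
= (1)²·110.25 + (2)²·2.56 = 120.49
sd(U) = √120.49 ≈ 10.9768

10.9768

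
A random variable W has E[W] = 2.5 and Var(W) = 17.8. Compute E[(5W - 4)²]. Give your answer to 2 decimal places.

517.25

E[5W - 4] = 5·2.5 − 4 = 8.5
Var(5W - 4) = (5)²·17.8 = 445
E[(5W - 4)²] = Var((5W - 4)) + (E[(5W - 4)])² = 445 + (8.5)² = 517.25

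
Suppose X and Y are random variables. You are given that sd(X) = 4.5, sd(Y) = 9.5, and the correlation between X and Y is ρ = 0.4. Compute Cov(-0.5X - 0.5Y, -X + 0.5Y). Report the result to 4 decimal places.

Var(X) = (4.5)² = 20.25;  Var(Y) = (9.5)² = 90.25
Cov(X,Y) = ρ·sd(X)·sd(Y) = 0.4·4.5·9.5 = 17.1
Cov(-0.5X - 0.5Y, -X + 0.5Y) = (-0.5)(-1)Var(X) + (-0.5)(0.5)Var(Y) + [(-0.5)(0.5) + (-0.5)(-1)]Cov(X,Y)
= 0.5·20.25 + -0.25·90.25 + 0.25·17.1 = -8.1625

-8.1625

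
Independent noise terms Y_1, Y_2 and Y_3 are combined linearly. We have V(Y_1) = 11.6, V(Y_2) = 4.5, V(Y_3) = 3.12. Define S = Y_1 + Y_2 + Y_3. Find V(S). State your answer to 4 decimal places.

19.2200

By independence, V(S) = (1)²V(Y_1) + (1)²V(Y_2) + (1)²V(Y_3)
= (1)²·11.6 + (1)²·4.5 + (1)²·3.12 = 19.22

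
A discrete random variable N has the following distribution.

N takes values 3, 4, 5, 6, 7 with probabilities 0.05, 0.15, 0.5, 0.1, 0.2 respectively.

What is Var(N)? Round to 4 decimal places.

E[N] = (3)(0.05) + (4)(0.15) + (5)(0.5) + (6)(0.1) + (7)(0.2) = 5.25
E[N²] = (3)²(0.05) + (4)²(0.15) + (5)²(0.5) + (6)²(0.1) + (7)²(0.2) = 28.75
Var(N) = E[N²] − (E[N])² = 28.75 − (5.25)² = 1.1875

1.1875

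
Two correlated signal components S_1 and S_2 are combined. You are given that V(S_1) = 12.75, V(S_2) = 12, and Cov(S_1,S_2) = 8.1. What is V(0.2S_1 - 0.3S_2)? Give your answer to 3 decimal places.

0.618

V(0.2S_1 - 0.3S_2) = (0.2)²·V(S_1) + (-0.3)²·V(S_2) + 2·(0.2)·(-0.3)·Cov(S_1,S_2)
= 0.04·12.75 + 0.09·12 + -0.12·8.1 = 0.618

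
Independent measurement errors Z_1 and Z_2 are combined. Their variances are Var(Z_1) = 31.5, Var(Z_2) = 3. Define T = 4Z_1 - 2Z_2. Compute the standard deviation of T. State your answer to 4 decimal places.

22.7156

By independence, Var(T) = (4)²Var(Z_1) + (-2)²Var(Z_2)
= (4)²·31.5 + (-2)²·3 = 516
σ(T) = √516 ≈ 22.7156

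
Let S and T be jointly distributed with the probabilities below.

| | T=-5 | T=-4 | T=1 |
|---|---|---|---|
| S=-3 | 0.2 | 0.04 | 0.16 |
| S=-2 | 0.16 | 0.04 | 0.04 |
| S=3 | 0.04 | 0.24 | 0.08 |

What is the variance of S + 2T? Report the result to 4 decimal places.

32.2400

E[S] = -0.6,  E[T] = -3,  E[ST] = 1.6
var(S) = 7.8 − (-0.6)² = 7.44;  var(T) = 15.4 − (-3)² = 6.4
cov(S,T) = 1.6 − (-0.6)(-3) = -0.2
var(S + 2T) = (1)²·7.44 + (2)²·6.4 + 2·(1)·(2)·-0.2 = 32.24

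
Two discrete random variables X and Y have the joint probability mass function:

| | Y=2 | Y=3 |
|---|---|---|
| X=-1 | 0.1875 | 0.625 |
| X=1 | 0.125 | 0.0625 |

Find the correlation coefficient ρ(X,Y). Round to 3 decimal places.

E[X] = -0.625,  E[Y] = 2.6875
E[XY] = -1.8125
Cov(X,Y) = E[XY] − E[X]E[Y] = -1.8125 − (-0.625)(2.6875) = -0.1328125
Var(X) = 0.609375,  Var(Y) = 0.21484375
ρ = -0.1328125 / √(0.609375·0.21484375) ≈ -0.367

-0.367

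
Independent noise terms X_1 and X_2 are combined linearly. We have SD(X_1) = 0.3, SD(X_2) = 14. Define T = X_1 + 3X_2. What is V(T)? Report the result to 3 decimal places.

1764.090

V(X_1) = 0.09, V(X_2) = 196
By independence, V(T) = (1)²V(X_1) + (3)²V(X_2)
= (1)²·0.09 + (3)²·196 = 1764.09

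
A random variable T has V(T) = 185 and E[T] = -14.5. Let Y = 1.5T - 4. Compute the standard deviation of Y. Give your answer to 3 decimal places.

V(1.5T - 4) = (1.5)²·185 = 416.25
SD(Y) = √416.25 ≈ 20.402

20.402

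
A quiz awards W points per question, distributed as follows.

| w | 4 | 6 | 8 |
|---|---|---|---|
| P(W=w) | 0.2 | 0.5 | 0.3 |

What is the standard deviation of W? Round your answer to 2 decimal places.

E[W] = (4)(0.2) + (6)(0.5) + (8)(0.3) = 6.2
E[W²] = (4)²(0.2) + (6)²(0.5) + (8)²(0.3) = 40.4
Var(W) = E[W²] − (E[W])² = 40.4 − (6.2)² = 1.96
SD(W) = √1.96 ≈ 1.40

1.40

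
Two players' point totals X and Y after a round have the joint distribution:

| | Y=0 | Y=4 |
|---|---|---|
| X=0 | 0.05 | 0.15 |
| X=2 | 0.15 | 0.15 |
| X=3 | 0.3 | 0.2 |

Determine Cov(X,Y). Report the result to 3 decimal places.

-0.600

E[X] = 2.1,  E[Y] = 2
E[XY] = 3.6
Cov(X,Y) = E[XY] − E[X]E[Y] = 3.6 − (2.1)(2) = -0.6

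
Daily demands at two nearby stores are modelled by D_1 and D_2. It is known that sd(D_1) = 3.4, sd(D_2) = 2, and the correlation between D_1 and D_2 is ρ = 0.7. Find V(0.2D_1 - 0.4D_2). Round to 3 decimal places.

V(D_1) = (3.4)² = 11.56;  V(D_2) = (2)² = 4
Cov(D_1,D_2) = ρ·sd(D_1)·sd(D_2) = 0.7·3.4·2 = 4.76
V(0.2D_1 - 0.4D_2) = (0.2)²·V(D_1) + (-0.4)²·V(D_2) + 2·(0.2)·(-0.4)·Cov(D_1,D_2)
= 0.04·11.56 + 0.16·4 + -0.16·4.76 = 0.3408

0.341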